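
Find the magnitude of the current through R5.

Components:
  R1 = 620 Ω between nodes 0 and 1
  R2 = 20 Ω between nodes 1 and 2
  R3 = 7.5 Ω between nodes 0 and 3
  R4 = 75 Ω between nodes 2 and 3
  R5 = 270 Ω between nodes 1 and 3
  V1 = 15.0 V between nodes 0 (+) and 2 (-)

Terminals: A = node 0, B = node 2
Nodal analysis, taking node 2 as the 0 V reference.
Source V1 fixes V_0 = 15 V.
KCL at each unknown node (sum of currents leaving = 0; resistances in Ω):
  Node 1: (V_1 - 15)/620 + (V_1 - 0)/20 + (V_1 - V_3)/270 = 0
  Node 3: (V_3 - 15)/7.5 + (V_3 - 0)/75 + (V_3 - V_1)/270 = 0
Collecting terms (coefficients in siemens):
  0.05532·V_1 - 0.003704·V_3 = 0.02419
  0.1504·V_3 - 0.003704·V_1 = 2
Determinant D = (0.05532)(0.1504) - (-0.003704)(-0.003704) = 0.008304
V_1 = [(0.02419)(0.1504) - (-0.003704)(2)]/D = 1.33 V
V_3 = [(0.05532)(2) - (0.02419)(-0.003704)]/D = 13.33 V
I_R5 = (V_1 - V_3)/R5 = (1.33 - 13.33)/270 = -0.04446 A
|I_R5| = 0.04446 A

Final answer: |I_R5| = 0.04446 A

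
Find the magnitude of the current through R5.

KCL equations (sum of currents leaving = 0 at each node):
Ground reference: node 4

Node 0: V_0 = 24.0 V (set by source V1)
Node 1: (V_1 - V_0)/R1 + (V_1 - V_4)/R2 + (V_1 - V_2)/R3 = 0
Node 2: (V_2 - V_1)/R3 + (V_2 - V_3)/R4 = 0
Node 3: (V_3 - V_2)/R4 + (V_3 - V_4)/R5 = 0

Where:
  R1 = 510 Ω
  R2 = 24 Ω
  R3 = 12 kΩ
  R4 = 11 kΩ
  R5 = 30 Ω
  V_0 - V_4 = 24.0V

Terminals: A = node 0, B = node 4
Nodal analysis, taking node 4 as the 0 V reference.
Source V1 fixes V_0 = 24 V.
KCL at each unknown node (sum of currents leaving = 0; resistances in Ω):
  Node 1: (V_1 - 24)/510 + (V_1 - 0)/24 + (V_1 - V_2)/12000 = 0
  Node 2: (V_2 - V_1)/12000 + (V_2 - V_3)/11000 = 0
  Node 3: (V_3 - V_2)/11000 + (V_3 - 0)/30 = 0
Collecting terms (coefficients in siemens):
  0.04371·V_1 - 0.00008333·V_2 = 0.04706
  0.0001742·V_2 - 0.00008333·V_1 - 0.00009091·V_3 = 0
  0.03342·V_3 - 0.00009091·V_2 = 0
Solving these 3 simultaneous equations (Gaussian elimination) gives:
  V_1 = 1.078 V, V_2 = 0.5161 V, V_3 = 0.001404 V
I_R5 = (V_3 - V_4)/R5 = (0.001404 - 0)/30 = 0.00004679 A
|I_R5| = 0.00004679 A

Final answer: |I_R5| = 4.679e-05 A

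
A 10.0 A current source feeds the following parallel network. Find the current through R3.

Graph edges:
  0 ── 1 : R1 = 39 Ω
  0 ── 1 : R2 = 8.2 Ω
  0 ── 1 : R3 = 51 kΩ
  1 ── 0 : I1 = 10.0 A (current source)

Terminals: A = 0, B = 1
All resistors sit directly between nodes 0 and 1, so they are in parallel and share one voltage V; the full source current 10 A splits among them.
1/R_par = 1/39 + 1/8.2 + 1/51000 = 0.1476 S  =>  R_par = 6.775 Ω
V = I × R_par = 10 × 6.775 = 67.75 V
I_R3 = V/R3 = 67.75/51000 = 0.001328 A

Final answer: 0.001328 A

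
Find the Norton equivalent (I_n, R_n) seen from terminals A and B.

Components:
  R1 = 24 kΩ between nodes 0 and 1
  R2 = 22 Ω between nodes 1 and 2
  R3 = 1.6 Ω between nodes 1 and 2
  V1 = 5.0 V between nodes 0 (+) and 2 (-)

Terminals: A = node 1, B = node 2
Find the Thévenin equivalent first; then I_n = V_th/R_th and R_n = R_th.
Step 1 — V_th is the open-circuit voltage V_A - V_B (nothing connected across the terminals).
Nodal analysis, taking node 2 as the 0 V reference.
Source V1 fixes V_0 = 5 V.
KCL at each unknown node (sum of currents leaving = 0; resistances in Ω):
  Node 1: (V_1 - 5)/24000 + (V_1 - 0)/22 + (V_1 - 0)/1.6 = 0
Collecting terms: 0.6705 × V_1 = 0.0002083  =>  V_1 = 0.0003107 V
V_th = V_1 - V_2 = 0.0003107 - 0 = 0.0003107 V
Step 2 — R_th: zero the source — replace V1 by a short circuit (node 2 merges into node 0) — and find the resistance seen between A (node 1) and B (node 0).
Reduce the network between node 1 (A) and node 0 (B) by series/parallel combination:
  Rp1 = R1 ‖ R2 ‖ R3 (parallel, all between nodes 0 and 1) = 1/(1/24000 + 1/22 + 1/1.6) = 1.491 Ω
R_th = 1.491 Ω
I_n = V_th/R_th = 0.0003107/1.491 = 0.0002083 A, and R_n = R_th = 1.491 Ω

Final answer: I_n = 0.0002083 A, R_n = 1.491 Ω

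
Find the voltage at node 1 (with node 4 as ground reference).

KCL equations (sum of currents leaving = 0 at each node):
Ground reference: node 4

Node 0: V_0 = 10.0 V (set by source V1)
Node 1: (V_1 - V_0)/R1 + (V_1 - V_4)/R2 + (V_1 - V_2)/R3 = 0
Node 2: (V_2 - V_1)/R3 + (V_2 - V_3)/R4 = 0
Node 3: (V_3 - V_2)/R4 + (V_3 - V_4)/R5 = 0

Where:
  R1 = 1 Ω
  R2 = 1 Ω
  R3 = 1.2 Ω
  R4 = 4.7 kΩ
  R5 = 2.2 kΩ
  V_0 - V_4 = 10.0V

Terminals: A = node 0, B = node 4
Nodal analysis, taking node 4 as the 0 V reference.
Source V1 fixes V_0 = 10 V.
KCL at each unknown node (sum of currents leaving = 0; resistances in Ω):
  Node 1: (V_1 - 10)/1 + (V_1 - 0)/1 + (V_1 - V_2)/1.2 = 0
  Node 2: (V_2 - V_1)/1.2 + (V_2 - V_3)/4700 = 0
  Node 3: (V_3 - V_2)/4700 + (V_3 - 0)/2200 = 0
Collecting terms (coefficients in siemens):
  2.833·V_1 - 0.8333·V_2 = 10
  0.8335·V_2 - 0.8333·V_1 - 0.0002128·V_3 = 0
  0.0006673·V_3 - 0.0002128·V_2 = 0
Solving these 3 simultaneous equations (Gaussian elimination) gives:
  V_1 = 5 V, V_2 = 4.999 V, V_3 = 1.594 V
The requested potential is V_1 = 5 V.

Final answer: V_1 = 5 V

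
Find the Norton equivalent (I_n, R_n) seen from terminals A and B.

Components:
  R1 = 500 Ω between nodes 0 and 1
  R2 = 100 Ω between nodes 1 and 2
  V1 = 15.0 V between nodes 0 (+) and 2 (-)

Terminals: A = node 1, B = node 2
Find the Thévenin equivalent first; then I_n = V_th/R_th and R_n = R_th.
Step 1 — V_th is the open-circuit voltage V_A - V_B (nothing connected across the terminals).
Nodal analysis, taking node 2 as the 0 V reference.
Source V1 fixes V_0 = 15 V.
KCL at each unknown node (sum of currents leaving = 0; resistances in Ω):
  Node 1: (V_1 - 15)/500 + (V_1 - 0)/100 = 0
Collecting terms: 0.012 × V_1 = 0.03  =>  V_1 = 2.5 V
V_th = V_1 - V_2 = 2.5 - 0 = 2.5 V
Step 2 — R_th: zero the source — replace V1 by a short circuit (node 2 merges into node 0) — and find the resistance seen between A (node 1) and B (node 0).
Reduce the network between node 1 (A) and node 0 (B) by series/parallel combination:
  Rp1 = R1 ‖ R2 (parallel, both between nodes 0 and 1) = 1/(1/500 + 1/100) = 83.33 Ω
R_th = 83.33 Ω
I_n = V_th/R_th = 2.5/83.33 = 0.03 A, and R_n = R_th = 83.33 Ω

Final answer: I_n = 0.03 A, R_n = 83.33 Ω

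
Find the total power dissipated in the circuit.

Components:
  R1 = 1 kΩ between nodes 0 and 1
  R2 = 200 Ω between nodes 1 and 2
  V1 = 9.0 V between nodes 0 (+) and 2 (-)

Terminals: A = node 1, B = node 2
Nodal analysis, taking node 2 as the 0 V reference.
Source V1 fixes V_0 = 9 V.
KCL at each unknown node (sum of currents leaving = 0; resistances in Ω):
  Node 1: (V_1 - 9)/1000 + (V_1 - 0)/200 = 0
Collecting terms: 0.006 × V_1 = 0.009  =>  V_1 = 1.5 V
Power in each resistor, P = (ΔV)²/R:
  P_R1 = (9 - 1.5)²/1000 = 0.05625 W
  P_R2 = (1.5 - 0)²/200 = 0.01125 W
P_total = P_R1 + P_R2 = 0.0675 W

Final answer: 0.0675 W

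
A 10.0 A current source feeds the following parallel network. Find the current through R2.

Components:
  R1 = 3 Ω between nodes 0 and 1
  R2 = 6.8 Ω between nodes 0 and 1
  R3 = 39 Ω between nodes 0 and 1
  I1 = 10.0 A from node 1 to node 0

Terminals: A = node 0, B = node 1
All resistors sit directly between nodes 0 and 1, so they are in parallel and share one voltage V; the full source current 10 A splits among them.
1/R_par = 1/3 + 1/6.8 + 1/39 = 0.506 S  =>  R_par = 1.976 Ω
V = I × R_par = 10 × 1.976 = 19.76 V
I_R2 = V/R2 = 19.76/6.8 = 2.906 A

Final answer: 2.906 A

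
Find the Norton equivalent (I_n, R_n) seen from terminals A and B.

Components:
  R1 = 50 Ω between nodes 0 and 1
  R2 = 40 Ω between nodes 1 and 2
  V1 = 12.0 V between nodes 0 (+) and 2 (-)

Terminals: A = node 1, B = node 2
Find the Thévenin equivalent first; then I_n = V_th/R_th and R_n = R_th.
Step 1 — V_th is the open-circuit voltage V_A - V_B (nothing connected across the terminals).
Nodal analysis, taking node 2 as the 0 V reference.
Source V1 fixes V_0 = 12 V.
KCL at each unknown node (sum of currents leaving = 0; resistances in Ω):
  Node 1: (V_1 - 12)/50 + (V_1 - 0)/40 = 0
Collecting terms: 0.045 × V_1 = 0.24  =>  V_1 = 5.333 V
V_th = V_1 - V_2 = 5.333 - 0 = 5.333 V
Step 2 — R_th: zero the source — replace V1 by a short circuit (node 2 merges into node 0) — and find the resistance seen between A (node 1) and B (node 0).
Reduce the network between node 1 (A) and node 0 (B) by series/parallel combination:
  Rp1 = R1 ‖ R2 (parallel, both between nodes 0 and 1) = 1/(1/50 + 1/40) = 22.22 Ω
R_th = 22.22 Ω
I_n = V_th/R_th = 5.333/22.22 = 0.24 A, and R_n = R_th = 22.22 Ω

Final answer: I_n = 0.24 A, R_n = 22.22 Ω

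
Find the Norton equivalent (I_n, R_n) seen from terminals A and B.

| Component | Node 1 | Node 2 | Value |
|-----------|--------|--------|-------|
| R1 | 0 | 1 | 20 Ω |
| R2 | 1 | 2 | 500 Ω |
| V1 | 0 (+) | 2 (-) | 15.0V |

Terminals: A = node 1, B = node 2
Find the Thévenin equivalent first; then I_n = V_th/R_th and R_n = R_th.
Step 1 — V_th is the open-circuit voltage V_A - V_B (nothing connected across the terminals).
Nodal analysis, taking node 2 as the 0 V reference.
Source V1 fixes V_0 = 15 V.
KCL at each unknown node (sum of currents leaving = 0; resistances in Ω):
  Node 1: (V_1 - 15)/20 + (V_1 - 0)/500 = 0
Collecting terms: 0.052 × V_1 = 0.75  =>  V_1 = 14.42 V
V_th = V_1 - V_2 = 14.42 - 0 = 14.42 V
Step 2 — R_th: zero the source — replace V1 by a short circuit (node 2 merges into node 0) — and find the resistance seen between A (node 1) and B (node 0).
Reduce the network between node 1 (A) and node 0 (B) by series/parallel combination:
  Rp1 = R1 ‖ R2 (parallel, both between nodes 0 and 1) = 1/(1/20 + 1/500) = 19.23 Ω
R_th = 19.23 Ω
I_n = V_th/R_th = 14.42/19.23 = 0.75 A, and R_n = R_th = 19.23 Ω

Final answer: I_n = 0.75 A, R_n = 19.23 Ω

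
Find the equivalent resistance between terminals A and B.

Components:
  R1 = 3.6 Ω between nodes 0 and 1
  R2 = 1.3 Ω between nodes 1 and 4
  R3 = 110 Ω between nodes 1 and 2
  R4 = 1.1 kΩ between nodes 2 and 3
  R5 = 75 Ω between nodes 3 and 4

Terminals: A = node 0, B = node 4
Reduce the network between node 0 (A) and node 4 (B) by series/parallel combination:
  Rs1 = R3 + R4 (series, joined only at node 2) = 110 + 1100 = 1210 Ω
  Rs2 = R5 + Rs1 (series, joined only at node 3) = 75 + 1210 = 1285 Ω
  Rp1 = R2 ‖ Rs2 (parallel, both between nodes 1 and 4) = 1/(1/1.3 + 1/1285) = 1.299 Ω
  Rs3 = R1 + Rp1 (series, joined only at node 1) = 3.6 + 1.299 = 4.899 Ω
R_eq = 4.899 Ω

Final answer: 4.899 Ω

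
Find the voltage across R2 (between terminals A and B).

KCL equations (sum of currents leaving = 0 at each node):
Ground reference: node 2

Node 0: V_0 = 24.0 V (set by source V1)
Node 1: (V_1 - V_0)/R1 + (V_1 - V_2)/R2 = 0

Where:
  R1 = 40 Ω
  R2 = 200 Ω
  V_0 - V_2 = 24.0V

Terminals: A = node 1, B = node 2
R1 and R2 are in series across V1 (node 0 → node 1 → node 2), and the output A–B is taken across R2, so this is a voltage divider.
Series current: I = V1/(R1 + R2) = 24/(40 + 200) = 24/240 = 0.1 A
V_R2 = I × R2 = V1 × R2/(R1 + R2) = 24 × 200/240 = 20 V

Final answer: 20 V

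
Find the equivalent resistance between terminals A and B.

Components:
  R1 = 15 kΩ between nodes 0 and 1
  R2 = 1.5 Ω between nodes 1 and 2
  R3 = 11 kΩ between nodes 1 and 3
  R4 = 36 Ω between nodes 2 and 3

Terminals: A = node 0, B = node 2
Reduce the network between node 0 (A) and node 2 (B) by series/parallel combination:
  Rs1 = R3 + R4 (series, joined only at node 3) = 11000 + 36 = 11040 Ω
  Rp1 = R2 ‖ Rs1 (parallel, both between nodes 1 and 2) = 1/(1/1.5 + 1/11040) = 1.5 Ω
  Rs2 = R1 + Rp1 (series, joined only at node 1) = 15000 + 1.5 = 15000 Ω
R_eq = 15 kΩ

Final answer: 15 kΩ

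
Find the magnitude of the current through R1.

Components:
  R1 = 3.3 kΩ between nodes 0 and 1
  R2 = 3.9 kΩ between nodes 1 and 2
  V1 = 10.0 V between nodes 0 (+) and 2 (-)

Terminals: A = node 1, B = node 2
Nodal analysis, taking node 2 as the 0 V reference.
Source V1 fixes V_0 = 10 V.
KCL at each unknown node (sum of currents leaving = 0; resistances in Ω):
  Node 1: (V_1 - 10)/3300 + (V_1 - 0)/3900 = 0
Collecting terms: 0.0005594 × V_1 = 0.00303  =>  V_1 = 5.417 V
I_R1 = (V_0 - V_1)/R1 = (10 - 5.417)/3300 = 0.001389 A
|I_R1| = 0.001389 A

Final answer: |I_R1| = 0.001389 A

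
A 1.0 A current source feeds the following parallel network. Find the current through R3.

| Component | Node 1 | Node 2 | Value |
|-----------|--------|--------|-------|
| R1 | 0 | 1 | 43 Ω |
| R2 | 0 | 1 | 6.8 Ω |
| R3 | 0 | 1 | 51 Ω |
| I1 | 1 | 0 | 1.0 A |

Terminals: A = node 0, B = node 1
All resistors sit directly between nodes 0 and 1, so they are in parallel and share one voltage V; the full source current 1 A splits among them.
1/R_par = 1/43 + 1/6.8 + 1/51 = 0.1899 S  =>  R_par = 5.265 Ω
V = I × R_par = 1 × 5.265 = 5.265 V
I_R3 = V/R3 = 5.265/51 = 0.1032 A

Final answer: 0.1032 A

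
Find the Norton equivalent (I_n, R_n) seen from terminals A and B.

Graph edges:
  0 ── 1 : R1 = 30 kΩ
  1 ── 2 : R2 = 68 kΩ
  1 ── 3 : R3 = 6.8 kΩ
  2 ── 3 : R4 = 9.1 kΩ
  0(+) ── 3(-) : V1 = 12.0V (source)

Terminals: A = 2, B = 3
Find the Thévenin equivalent first; then I_n = V_th/R_th and R_n = R_th.
Step 1 — V_th is the open-circuit voltage V_A - V_B (nothing connected across the terminals).
Nodal analysis, taking node 3 as the 0 V reference.
Source V1 fixes V_0 = 12 V.
KCL at each unknown node (sum of currents leaving = 0; resistances in Ω):
  Node 1: (V_1 - 12)/30000 + (V_1 - V_2)/68000 + (V_1 - 0)/6800 = 0
  Node 2: (V_2 - V_1)/68000 + (V_2 - 0)/9100 = 0
Collecting terms (coefficients in siemens):
  0.0001951·V_1 - 0.00001471·V_2 = 0.0004
  0.0001246·V_2 - 0.00001471·V_1 = 0
Determinant D = (0.0001951)(0.0001246) - (-0.00001471)(-0.00001471) = 0.00000002409
V_1 = [(0.0004)(0.0001246) - (-0.00001471)(0)]/D = 2.069 V
V_2 = [(0.0001951)(0) - (0.0004)(-0.00001471)]/D = 0.2442 V
V_th = V_2 - V_3 = 0.2442 - 0 = 0.2442 V
Step 2 — R_th: zero the source — replace V1 by a short circuit (node 3 merges into node 0) — and find the resistance seen between A (node 2) and B (node 0).
Reduce the network between node 2 (A) and node 0 (B) by series/parallel combination:
  Rp1 = R1 ‖ R3 (parallel, both between nodes 0 and 1) = 1/(1/30000 + 1/6800) = 5543 Ω
  Rs1 = R2 + Rp1 (series, joined only at node 1) = 68000 + 5543 = 73540 Ω
  Rp2 = R4 ‖ Rs1 (parallel, both between nodes 0 and 2) = 1/(1/9100 + 1/73540) = 8098 Ω
R_th = 8.098 kΩ
I_n = V_th/R_th = 0.2442/8098 = 0.00003015 A, and R_n = R_th = 8.098 kΩ

Final answer: I_n = 3.015e-05 A, R_n = 8.098 kΩ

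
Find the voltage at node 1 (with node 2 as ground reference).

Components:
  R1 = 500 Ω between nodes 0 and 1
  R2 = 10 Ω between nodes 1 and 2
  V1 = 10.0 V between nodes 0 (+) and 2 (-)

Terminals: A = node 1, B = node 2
Nodal analysis, taking node 2 as the 0 V reference.
Source V1 fixes V_0 = 10 V.
KCL at each unknown node (sum of currents leaving = 0; resistances in Ω):
  Node 1: (V_1 - 10)/500 + (V_1 - 0)/10 = 0
Collecting terms: 0.102 × V_1 = 0.02  =>  V_1 = 0.1961 V
The requested potential is V_1 = 0.1961 V.

Final answer: V_1 = 0.1961 V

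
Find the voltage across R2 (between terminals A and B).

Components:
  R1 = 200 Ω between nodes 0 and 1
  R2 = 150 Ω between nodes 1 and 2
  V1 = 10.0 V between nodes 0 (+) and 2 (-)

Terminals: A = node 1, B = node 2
R1 and R2 are in series across V1 (node 0 → node 1 → node 2), and the output A–B is taken across R2, so this is a voltage divider.
Series current: I = V1/(R1 + R2) = 10/(200 + 150) = 10/350 = 0.02857 A
V_R2 = I × R2 = V1 × R2/(R1 + R2) = 10 × 150/350 = 4.286 V

Final answer: 4.286 V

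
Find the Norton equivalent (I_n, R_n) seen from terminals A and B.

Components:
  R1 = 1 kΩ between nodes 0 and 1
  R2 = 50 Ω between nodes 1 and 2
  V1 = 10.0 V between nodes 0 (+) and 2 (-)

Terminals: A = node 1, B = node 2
Find the Thévenin equivalent first; then I_n = V_th/R_th and R_n = R_th.
Step 1 — V_th is the open-circuit voltage V_A - V_B (nothing connected across the terminals).
Nodal analysis, taking node 2 as the 0 V reference.
Source V1 fixes V_0 = 10 V.
KCL at each unknown node (sum of currents leaving = 0; resistances in Ω):
  Node 1: (V_1 - 10)/1000 + (V_1 - 0)/50 = 0
Collecting terms: 0.021 × V_1 = 0.01  =>  V_1 = 0.4762 V
V_th = V_1 - V_2 = 0.4762 - 0 = 0.4762 V
Step 2 — R_th: zero the source — replace V1 by a short circuit (node 2 merges into node 0) — and find the resistance seen between A (node 1) and B (node 0).
Reduce the network between node 1 (A) and node 0 (B) by series/parallel combination:
  Rp1 = R1 ‖ R2 (parallel, both between nodes 0 and 1) = 1/(1/1000 + 1/50) = 47.62 Ω
R_th = 47.62 Ω
I_n = V_th/R_th = 0.4762/47.62 = 0.01 A, and R_n = R_th = 47.62 Ω

Final answer: I_n = 0.01 A, R_n = 47.62 Ω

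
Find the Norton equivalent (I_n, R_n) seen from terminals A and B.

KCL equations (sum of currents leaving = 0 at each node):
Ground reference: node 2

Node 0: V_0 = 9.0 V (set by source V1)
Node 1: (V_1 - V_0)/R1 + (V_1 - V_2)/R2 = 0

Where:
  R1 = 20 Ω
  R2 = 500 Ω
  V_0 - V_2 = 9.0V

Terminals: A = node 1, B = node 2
Find the Thévenin equivalent first; then I_n = V_th/R_th and R_n = R_th.
Step 1 — V_th is the open-circuit voltage V_A - V_B (nothing connected across the terminals).
Nodal analysis, taking node 2 as the 0 V reference.
Source V1 fixes V_0 = 9 V.
KCL at each unknown node (sum of currents leaving = 0; resistances in Ω):
  Node 1: (V_1 - 9)/20 + (V_1 - 0)/500 = 0
Collecting terms: 0.052 × V_1 = 0.45  =>  V_1 = 8.654 V
V_th = V_1 - V_2 = 8.654 - 0 = 8.654 V
Step 2 — R_th: zero the source — replace V1 by a short circuit (node 2 merges into node 0) — and find the resistance seen between A (node 1) and B (node 0).
Reduce the network between node 1 (A) and node 0 (B) by series/parallel combination:
  Rp1 = R1 ‖ R2 (parallel, both between nodes 0 and 1) = 1/(1/20 + 1/500) = 19.23 Ω
R_th = 19.23 Ω
I_n = V_th/R_th = 8.654/19.23 = 0.45 A, and R_n = R_th = 19.23 Ω

Final answer: I_n = 0.45 A, R_n = 19.23 Ω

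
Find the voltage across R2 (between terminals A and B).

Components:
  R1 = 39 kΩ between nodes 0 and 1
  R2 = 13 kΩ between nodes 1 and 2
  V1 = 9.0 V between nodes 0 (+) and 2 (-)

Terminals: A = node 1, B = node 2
R1 and R2 are in series across V1 (node 0 → node 1 → node 2), and the output A–B is taken across R2, so this is a voltage divider.
Series current: I = V1/(R1 + R2) = 9/(39000 + 13000) = 9/52000 = 0.0001731 A
V_R2 = I × R2 = V1 × R2/(R1 + R2) = 9 × 13000/52000 = 2.25 V

Final answer: 2.25 V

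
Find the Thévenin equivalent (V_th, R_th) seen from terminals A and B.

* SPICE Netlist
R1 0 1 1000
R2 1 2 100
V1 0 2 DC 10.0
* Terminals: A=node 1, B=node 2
Step 1 — V_th is the open-circuit voltage V_A - V_B (nothing connected across the terminals).
Nodal analysis, taking node 2 as the 0 V reference.
Source V1 fixes V_0 = 10 V.
KCL at each unknown node (sum of currents leaving = 0; resistances in Ω):
  Node 1: (V_1 - 10)/1000 + (V_1 - 0)/100 = 0
Collecting terms: 0.011 × V_1 = 0.01  =>  V_1 = 0.9091 V
V_th = V_1 - V_2 = 0.9091 - 0 = 0.9091 V
Step 2 — R_th: zero the source — replace V1 by a short circuit (node 2 merges into node 0) — and find the resistance seen between A (node 1) and B (node 0).
Reduce the network between node 1 (A) and node 0 (B) by series/parallel combination:
  Rp1 = R1 ‖ R2 (parallel, both between nodes 0 and 1) = 1/(1/1000 + 1/100) = 90.91 Ω
R_th = 90.91 Ω

Final answer: V_th = 0.9091 V, R_th = 90.91 Ω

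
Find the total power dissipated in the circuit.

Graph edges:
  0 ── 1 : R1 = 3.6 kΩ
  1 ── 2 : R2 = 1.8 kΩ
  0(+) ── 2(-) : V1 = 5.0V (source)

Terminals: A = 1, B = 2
Nodal analysis, taking node 2 as the 0 V reference.
Source V1 fixes V_0 = 5 V.
KCL at each unknown node (sum of currents leaving = 0; resistances in Ω):
  Node 1: (V_1 - 5)/3600 + (V_1 - 0)/1800 = 0
Collecting terms: 0.0008333 × V_1 = 0.001389  =>  V_1 = 1.667 V
Power in each resistor, P = (ΔV)²/R:
  P_R1 = (5 - 1.667)²/3600 = 0.003086 W
  P_R2 = (1.667 - 0)²/1800 = 0.001543 W
P_total = P_R1 + P_R2 = 0.00463 W

Final answer: 0.00463 W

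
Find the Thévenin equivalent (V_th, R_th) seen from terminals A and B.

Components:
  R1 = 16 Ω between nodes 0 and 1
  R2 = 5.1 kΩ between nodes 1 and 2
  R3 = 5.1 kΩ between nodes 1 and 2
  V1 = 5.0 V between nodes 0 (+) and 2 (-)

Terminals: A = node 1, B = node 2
Step 1 — V_th is the open-circuit voltage V_A - V_B (nothing connected across the terminals).
Nodal analysis, taking node 2 as the 0 V reference.
Source V1 fixes V_0 = 5 V.
KCL at each unknown node (sum of currents leaving = 0; resistances in Ω):
  Node 1: (V_1 - 5)/16 + (V_1 - 0)/5100 + (V_1 - 0)/5100 = 0
Collecting terms: 0.06289 × V_1 = 0.3125  =>  V_1 = 4.969 V
V_th = V_1 - V_2 = 4.969 - 0 = 4.969 V
Step 2 — R_th: zero the source — replace V1 by a short circuit (node 2 merges into node 0) — and find the resistance seen between A (node 1) and B (node 0).
Reduce the network between node 1 (A) and node 0 (B) by series/parallel combination:
  Rp1 = R1 ‖ R2 ‖ R3 (parallel, all between nodes 0 and 1) = 1/(1/16 + 1/5100 + 1/5100) = 15.9 Ω
R_th = 15.9 Ω

Final answer: V_th = 4.969 V, R_th = 15.9 Ω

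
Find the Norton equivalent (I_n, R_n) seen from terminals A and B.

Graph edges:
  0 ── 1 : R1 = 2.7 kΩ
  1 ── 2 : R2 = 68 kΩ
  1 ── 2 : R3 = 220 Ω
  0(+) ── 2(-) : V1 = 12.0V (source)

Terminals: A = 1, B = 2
Find the Thévenin equivalent first; then I_n = V_th/R_th and R_n = R_th.
Step 1 — V_th is the open-circuit voltage V_A - V_B (nothing connected across the terminals).
Nodal analysis, taking node 2 as the 0 V reference.
Source V1 fixes V_0 = 12 V.
KCL at each unknown node (sum of currents leaving = 0; resistances in Ω):
  Node 1: (V_1 - 12)/2700 + (V_1 - 0)/68000 + (V_1 - 0)/220 = 0
Collecting terms: 0.004931 × V_1 = 0.004444  =>  V_1 = 0.9014 V
V_th = V_1 - V_2 = 0.9014 - 0 = 0.9014 V
Step 2 — R_th: zero the source — replace V1 by a short circuit (node 2 merges into node 0) — and find the resistance seen between A (node 1) and B (node 0).
Reduce the network between node 1 (A) and node 0 (B) by series/parallel combination:
  Rp1 = R1 ‖ R2 ‖ R3 (parallel, all between nodes 0 and 1) = 1/(1/2700 + 1/68000 + 1/220) = 202.8 Ω
R_th = 202.8 Ω
I_n = V_th/R_th = 0.9014/202.8 = 0.004444 A, and R_n = R_th = 202.8 Ω

Final answer: I_n = 0.004444 A, R_n = 202.8 Ω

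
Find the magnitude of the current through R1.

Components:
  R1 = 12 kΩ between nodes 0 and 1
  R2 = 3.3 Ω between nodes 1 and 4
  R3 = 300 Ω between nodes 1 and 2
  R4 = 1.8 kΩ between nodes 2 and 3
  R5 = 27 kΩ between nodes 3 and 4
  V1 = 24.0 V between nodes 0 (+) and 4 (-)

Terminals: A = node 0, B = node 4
Nodal analysis, taking node 4 as the 0 V reference.
Source V1 fixes V_0 = 24 V.
KCL at each unknown node (sum of currents leaving = 0; resistances in Ω):
  Node 1: (V_1 - 24)/12000 + (V_1 - 0)/3.3 + (V_1 - V_2)/300 = 0
  Node 2: (V_2 - V_1)/300 + (V_2 - V_3)/1800 = 0
  Node 3: (V_3 - V_2)/1800 + (V_3 - 0)/27000 = 0
Collecting terms (coefficients in siemens):
  0.3064·V_1 - 0.003333·V_2 = 0.002
  0.003889·V_2 - 0.003333·V_1 - 0.0005556·V_3 = 0
  0.0005926·V_3 - 0.0005556·V_2 = 0
Solving these 3 simultaneous equations (Gaussian elimination) gives:
  V_1 = 0.006597 V, V_2 = 0.006529 V, V_3 = 0.006121 V
I_R1 = (V_0 - V_1)/R1 = (24 - 0.006597)/12000 = 0.001999 A
|I_R1| = 0.001999 A

Final answer: |I_R1| = 0.001999 A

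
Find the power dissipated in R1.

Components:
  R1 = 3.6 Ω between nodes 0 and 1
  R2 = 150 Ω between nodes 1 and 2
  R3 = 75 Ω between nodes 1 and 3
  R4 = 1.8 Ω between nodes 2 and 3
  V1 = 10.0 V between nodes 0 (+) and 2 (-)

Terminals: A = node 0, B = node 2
Nodal analysis, taking node 2 as the 0 V reference.
Source V1 fixes V_0 = 10 V.
KCL at each unknown node (sum of currents leaving = 0; resistances in Ω):
  Node 1: (V_1 - 10)/3.6 + (V_1 - 0)/150 + (V_1 - V_3)/75 = 0
  Node 3: (V_3 - V_1)/75 + (V_3 - 0)/1.8 = 0
Collecting terms (coefficients in siemens):
  0.2978·V_1 - 0.01333·V_3 = 2.778
  0.5689·V_3 - 0.01333·V_1 = 0
Determinant D = (0.2978)(0.5689) - (-0.01333)(-0.01333) = 0.1692
V_1 = [(2.778)(0.5689) - (-0.01333)(0)]/D = 9.338 V
V_3 = [(0.2978)(0) - (2.778)(-0.01333)]/D = 0.2189 V
I_R1 = (V_0 - V_1)/R1 = (10 - 9.338)/3.6 = 0.1838 A
P_R1 = I_R1² × R1 = (0.1838)² × 3.6 = 0.1217 W

Final answer: 0.1217 W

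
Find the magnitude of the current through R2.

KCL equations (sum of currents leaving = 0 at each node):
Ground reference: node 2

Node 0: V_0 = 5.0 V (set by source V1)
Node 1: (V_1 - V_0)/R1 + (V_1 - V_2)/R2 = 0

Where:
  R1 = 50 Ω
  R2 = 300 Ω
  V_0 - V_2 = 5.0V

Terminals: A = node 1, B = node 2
Nodal analysis, taking node 2 as the 0 V reference.
Source V1 fixes V_0 = 5 V.
KCL at each unknown node (sum of currents leaving = 0; resistances in Ω):
  Node 1: (V_1 - 5)/50 + (V_1 - 0)/300 = 0
Collecting terms: 0.02333 × V_1 = 0.1  =>  V_1 = 4.286 V
I_R2 = (V_1 - V_2)/R2 = (4.286 - 0)/300 = 0.01429 A
|I_R2| = 0.01429 A

Final answer: |I_R2| = 0.01429 A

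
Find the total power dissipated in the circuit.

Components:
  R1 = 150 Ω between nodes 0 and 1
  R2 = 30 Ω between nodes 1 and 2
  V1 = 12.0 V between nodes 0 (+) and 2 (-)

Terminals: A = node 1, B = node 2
Nodal analysis, taking node 2 as the 0 V reference.
Source V1 fixes V_0 = 12 V.
KCL at each unknown node (sum of currents leaving = 0; resistances in Ω):
  Node 1: (V_1 - 12)/150 + (V_1 - 0)/30 = 0
Collecting terms: 0.04 × V_1 = 0.08  =>  V_1 = 2 V
Power in each resistor, P = (ΔV)²/R:
  P_R1 = (12 - 2)²/150 = 0.6667 W
  P_R2 = (2 - 0)²/30 = 0.1333 W
P_total = P_R1 + P_R2 = 0.8 W

Final answer: 0.8 W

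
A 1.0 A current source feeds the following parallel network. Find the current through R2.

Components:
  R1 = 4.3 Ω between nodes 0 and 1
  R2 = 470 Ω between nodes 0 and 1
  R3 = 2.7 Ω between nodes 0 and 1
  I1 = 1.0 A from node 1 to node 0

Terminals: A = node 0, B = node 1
All resistors sit directly between nodes 0 and 1, so they are in parallel and share one voltage V; the full source current 1 A splits among them.
1/R_par = 1/4.3 + 1/470 + 1/2.7 = 0.6051 S  =>  R_par = 1.653 Ω
V = I × R_par = 1 × 1.653 = 1.653 V
I_R2 = V/R2 = 1.653/470 = 0.003516 A

Final answer: 0.003516 A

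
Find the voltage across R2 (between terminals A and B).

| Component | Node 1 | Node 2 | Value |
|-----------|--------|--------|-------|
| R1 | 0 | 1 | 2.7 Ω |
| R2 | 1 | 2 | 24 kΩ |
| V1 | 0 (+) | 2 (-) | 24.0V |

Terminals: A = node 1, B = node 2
R1 and R2 are in series across V1 (node 0 → node 1 → node 2), and the output A–B is taken across R2, so this is a voltage divider.
Series current: I = V1/(R1 + R2) = 24/(2.7 + 24000) = 24/24000 = 0.0009999 A
V_R2 = I × R2 = V1 × R2/(R1 + R2) = 24 × 24000/24000 = 24 V

Final answer: 24 V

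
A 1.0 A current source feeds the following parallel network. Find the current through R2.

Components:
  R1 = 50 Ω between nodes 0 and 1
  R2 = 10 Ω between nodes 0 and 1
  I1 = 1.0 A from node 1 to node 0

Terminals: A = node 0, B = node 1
All resistors sit directly between nodes 0 and 1, so they are in parallel and share one voltage V; the full source current 1 A splits among them.
1/R_par = 1/50 + 1/10 = 0.12 S  =>  R_par = 8.333 Ω
V = I × R_par = 1 × 8.333 = 8.333 V
I_R2 = V/R2 = 8.333/10 = 0.8333 A

Final answer: 0.8333 A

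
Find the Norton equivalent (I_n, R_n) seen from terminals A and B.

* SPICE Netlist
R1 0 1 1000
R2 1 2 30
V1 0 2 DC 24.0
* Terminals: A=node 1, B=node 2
Find the Thévenin equivalent first; then I_n = V_th/R_th and R_n = R_th.
Step 1 — V_th is the open-circuit voltage V_A - V_B (nothing connected across the terminals).
Nodal analysis, taking node 2 as the 0 V reference.
Source V1 fixes V_0 = 24 V.
KCL at each unknown node (sum of currents leaving = 0; resistances in Ω):
  Node 1: (V_1 - 24)/1000 + (V_1 - 0)/30 = 0
Collecting terms: 0.03433 × V_1 = 0.024  =>  V_1 = 0.699 V
V_th = V_1 - V_2 = 0.699 - 0 = 0.699 V
Step 2 — R_th: zero the source — replace V1 by a short circuit (node 2 merges into node 0) — and find the resistance seen between A (node 1) and B (node 0).
Reduce the network between node 1 (A) and node 0 (B) by series/parallel combination:
  Rp1 = R1 ‖ R2 (parallel, both between nodes 0 and 1) = 1/(1/1000 + 1/30) = 29.13 Ω
R_th = 29.13 Ω
I_n = V_th/R_th = 0.699/29.13 = 0.024 A, and R_n = R_th = 29.13 Ω

Final answer: I_n = 0.024 A, R_n = 29.13 Ω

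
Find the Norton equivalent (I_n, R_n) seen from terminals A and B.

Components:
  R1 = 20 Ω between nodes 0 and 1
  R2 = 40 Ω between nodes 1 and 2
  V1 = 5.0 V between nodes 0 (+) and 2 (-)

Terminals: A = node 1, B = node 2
Find the Thévenin equivalent first; then I_n = V_th/R_th and R_n = R_th.
Step 1 — V_th is the open-circuit voltage V_A - V_B (nothing connected across the terminals).
Nodal analysis, taking node 2 as the 0 V reference.
Source V1 fixes V_0 = 5 V.
KCL at each unknown node (sum of currents leaving = 0; resistances in Ω):
  Node 1: (V_1 - 5)/20 + (V_1 - 0)/40 = 0
Collecting terms: 0.075 × V_1 = 0.25  =>  V_1 = 3.333 V
V_th = V_1 - V_2 = 3.333 - 0 = 3.333 V
Step 2 — R_th: zero the source — replace V1 by a short circuit (node 2 merges into node 0) — and find the resistance seen between A (node 1) and B (node 0).
Reduce the network between node 1 (A) and node 0 (B) by series/parallel combination:
  Rp1 = R1 ‖ R2 (parallel, both between nodes 0 and 1) = 1/(1/20 + 1/40) = 13.33 Ω
R_th = 13.33 Ω
I_n = V_th/R_th = 3.333/13.33 = 0.25 A, and R_n = R_th = 13.33 Ω

Final answer: I_n = 0.25 A, R_n = 13.33 Ω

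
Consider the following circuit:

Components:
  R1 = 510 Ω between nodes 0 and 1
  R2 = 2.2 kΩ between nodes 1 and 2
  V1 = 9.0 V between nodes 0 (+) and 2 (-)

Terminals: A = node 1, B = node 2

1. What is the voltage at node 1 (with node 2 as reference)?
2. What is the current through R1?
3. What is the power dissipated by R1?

Nodal analysis, taking node 2 as the 0 V reference.
Source V1 fixes V_0 = 9 V.
KCL at each unknown node (sum of currents leaving = 0; resistances in Ω):
  Node 1: (V_1 - 9)/510 + (V_1 - 0)/2200 = 0
Collecting terms: 0.002415 × V_1 = 0.01765  =>  V_1 = 7.306 V
Part 1:
  Read off the nodal solution: V_1 = 7.306 V
Part 2:
  I_R1 = (V_0 - V_1)/R1 = (9 - 7.306)/510 = 0.003321 A
  Magnitude: I_R1 = 0.003321 A
Part 3:
  I_R1 = (V_0 - V_1)/R1 = (9 - 7.306)/510 = 0.003321 A
  P_R1 = I_R1² × R1 = (0.003321)² × 510 = 0.005625 W

Final answers:
1. V_1 = 7.306 V
2. I_R1 = 0.003321 A
3. P_R1 = 0.005625 W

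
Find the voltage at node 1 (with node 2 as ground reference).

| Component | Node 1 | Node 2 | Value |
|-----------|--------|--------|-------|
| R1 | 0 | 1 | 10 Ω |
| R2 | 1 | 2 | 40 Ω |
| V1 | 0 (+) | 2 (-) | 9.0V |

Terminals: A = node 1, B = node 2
Nodal analysis, taking node 2 as the 0 V reference.
Source V1 fixes V_0 = 9 V.
KCL at each unknown node (sum of currents leaving = 0; resistances in Ω):
  Node 1: (V_1 - 9)/10 + (V_1 - 0)/40 = 0
Collecting terms: 0.125 × V_1 = 0.9  =>  V_1 = 7.2 V
The requested potential is V_1 = 7.2 V.

Final answer: V_1 = 7.2 V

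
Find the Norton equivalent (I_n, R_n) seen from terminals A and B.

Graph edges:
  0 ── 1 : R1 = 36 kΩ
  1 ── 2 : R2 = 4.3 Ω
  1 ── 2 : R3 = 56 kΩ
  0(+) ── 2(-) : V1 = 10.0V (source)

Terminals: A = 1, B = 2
Find the Thévenin equivalent first; then I_n = V_th/R_th and R_n = R_th.
Step 1 — V_th is the open-circuit voltage V_A - V_B (nothing connected across the terminals).
Nodal analysis, taking node 2 as the 0 V reference.
Source V1 fixes V_0 = 10 V.
KCL at each unknown node (sum of currents leaving = 0; resistances in Ω):
  Node 1: (V_1 - 10)/36000 + (V_1 - 0)/4.3 + (V_1 - 0)/56000 = 0
Collecting terms: 0.2326 × V_1 = 0.0002778  =>  V_1 = 0.001194 V
V_th = V_1 - V_2 = 0.001194 - 0 = 0.001194 V
Step 2 — R_th: zero the source — replace V1 by a short circuit (node 2 merges into node 0) — and find the resistance seen between A (node 1) and B (node 0).
Reduce the network between node 1 (A) and node 0 (B) by series/parallel combination:
  Rp1 = R1 ‖ R2 ‖ R3 (parallel, all between nodes 0 and 1) = 1/(1/36000 + 1/4.3 + 1/56000) = 4.299 Ω
R_th = 4.299 Ω
I_n = V_th/R_th = 0.001194/4.299 = 0.0002778 A, and R_n = R_th = 4.299 Ω

Final answer: I_n = 0.0002778 A, R_n = 4.299 Ω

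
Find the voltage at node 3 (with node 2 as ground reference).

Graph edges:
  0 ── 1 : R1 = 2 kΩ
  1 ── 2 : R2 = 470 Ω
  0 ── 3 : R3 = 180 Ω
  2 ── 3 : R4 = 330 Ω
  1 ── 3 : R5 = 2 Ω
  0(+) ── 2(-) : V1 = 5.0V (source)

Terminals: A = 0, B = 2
Nodal analysis, taking node 2 as the 0 V reference.
Source V1 fixes V_0 = 5 V.
KCL at each unknown node (sum of currents leaving = 0; resistances in Ω):
  Node 1: (V_1 - 5)/2000 + (V_1 - 0)/470 + (V_1 - V_3)/2 = 0
  Node 3: (V_3 - 5)/180 + (V_3 - 0)/330 + (V_3 - V_1)/2 = 0
Collecting terms (coefficients in siemens):
  0.5026·V_1 - 0.5·V_3 = 0.0025
  0.5086·V_3 - 0.5·V_1 = 0.02778
Determinant D = (0.5026)(0.5086) - (-0.5)(-0.5) = 0.005629
V_1 = [(0.0025)(0.5086) - (-0.5)(0.02778)]/D = 2.693 V
V_3 = [(0.5026)(0.02778) - (0.0025)(-0.5)]/D = 2.702 V
The requested potential is V_3 = 2.702 V.

Final answer: V_3 = 2.702 V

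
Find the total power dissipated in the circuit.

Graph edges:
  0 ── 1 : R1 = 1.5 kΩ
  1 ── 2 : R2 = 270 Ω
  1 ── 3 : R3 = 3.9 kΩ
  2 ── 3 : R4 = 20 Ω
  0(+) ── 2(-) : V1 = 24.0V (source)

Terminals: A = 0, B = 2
Nodal analysis, taking node 2 as the 0 V reference.
Source V1 fixes V_0 = 24 V.
KCL at each unknown node (sum of currents leaving = 0; resistances in Ω):
  Node 1: (V_1 - 24)/1500 + (V_1 - 0)/270 + (V_1 - V_3)/3900 = 0
  Node 3: (V_3 - V_1)/3900 + (V_3 - 0)/20 = 0
Collecting terms (coefficients in siemens):
  0.004627·V_1 - 0.0002564·V_3 = 0.016
  0.05026·V_3 - 0.0002564·V_1 = 0
Determinant D = (0.004627)(0.05026) - (-0.0002564)(-0.0002564) = 0.0002325
V_1 = [(0.016)(0.05026) - (-0.0002564)(0)]/D = 3.459 V
V_3 = [(0.004627)(0) - (0.016)(-0.0002564)]/D = 0.01765 V
Power in each resistor, P = (ΔV)²/R:
  P_R1 = (24 - 3.459)²/1500 = 0.2813 W
  P_R2 = (3.459 - 0)²/270 = 0.04432 W
  P_R3 = (3.459 - 0.01765)²/3900 = 0.003037 W
  P_R4 = (0 - 0.01765)²/20 = 0.00001557 W
P_total = P_R1 + P_R2 + P_R3 + P_R4 = 0.3287 W

Final answer: 0.3287 W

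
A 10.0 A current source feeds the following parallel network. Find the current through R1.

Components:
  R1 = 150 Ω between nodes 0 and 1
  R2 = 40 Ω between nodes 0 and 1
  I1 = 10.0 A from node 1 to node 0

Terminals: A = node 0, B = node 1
All resistors sit directly between nodes 0 and 1, so they are in parallel and share one voltage V; the full source current 10 A splits among them.
1/R_par = 1/150 + 1/40 = 0.03167 S  =>  R_par = 31.58 Ω
V = I × R_par = 10 × 31.58 = 315.8 V
I_R1 = V/R1 = 315.8/150 = 2.105 A

Final answer: 2.105 A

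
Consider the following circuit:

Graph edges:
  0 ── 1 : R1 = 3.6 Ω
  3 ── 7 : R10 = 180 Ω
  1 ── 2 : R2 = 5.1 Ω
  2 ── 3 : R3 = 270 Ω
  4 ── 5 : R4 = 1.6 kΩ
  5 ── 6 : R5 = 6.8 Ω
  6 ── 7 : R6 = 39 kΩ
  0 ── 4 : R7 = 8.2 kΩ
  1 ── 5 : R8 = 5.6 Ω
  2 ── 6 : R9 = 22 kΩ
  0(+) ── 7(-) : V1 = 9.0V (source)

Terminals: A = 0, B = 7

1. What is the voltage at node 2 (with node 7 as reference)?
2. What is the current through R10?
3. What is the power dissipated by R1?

Nodal analysis, taking node 7 as the 0 V reference.
Source V1 fixes V_0 = 9 V.
KCL at each unknown node (sum of currents leaving = 0; resistances in Ω):
  Node 1: (V_1 - 9)/3.6 + (V_1 - V_2)/5.1 + (V_1 - V_5)/5.6 = 0
  Node 2: (V_2 - V_1)/5.1 + (V_2 - V_3)/270 + (V_2 - V_6)/22000 = 0
  Node 3: (V_3 - V_2)/270 + (V_3 - 0)/180 = 0
  Node 4: (V_4 - V_5)/1600 + (V_4 - 9)/8200 = 0
  Node 5: (V_5 - V_4)/1600 + (V_5 - V_6)/6.8 + (V_5 - V_1)/5.6 = 0
  Node 6: (V_6 - V_5)/6.8 + (V_6 - 0)/39000 + (V_6 - V_2)/22000 = 0
Collecting terms (coefficients in siemens):
  0.6524·V_1 - 0.1961·V_2 - 0.1786·V_5 = 2.5
  0.1998·V_2 - 0.1961·V_1 - 0.003704·V_3 - 0.00004545·V_6 = 0
  0.009259·V_3 - 0.003704·V_2 = 0
  0.000747·V_4 - 0.000625·V_5 = 0.001098
  0.3263·V_5 - 0.1786·V_1 - 0.000625·V_4 - 0.1471·V_6 = 0
  0.1471·V_6 - 0.00004545·V_2 - 0.1471·V_5 = 0
Solving these 6 simultaneous equations (Gaussian elimination) gives:
  V_1 = 8.929 V, V_2 = 8.829 V, V_3 = 3.531 V, V_4 = 8.939 V
  V_5 = 8.927 V, V_6 = 8.926 V
Part 1:
  Read off the nodal solution: V_2 = 8.829 V
Part 2:
  I_R10 = (V_3 - V_7)/R10 = (3.531 - 0)/180 = 0.01962 A
  Magnitude: I_R10 = 0.01962 A
Part 3:
  I_R1 = (V_0 - V_1)/R1 = (9 - 8.929)/3.6 = 0.01984 A
  P_R1 = I_R1² × R1 = (0.01984)² × 3.6 = 0.001417 W

Final answers:
1. V_2 = 8.829 V
2. I_R10 = 0.01962 A
3. P_R1 = 0.001417 W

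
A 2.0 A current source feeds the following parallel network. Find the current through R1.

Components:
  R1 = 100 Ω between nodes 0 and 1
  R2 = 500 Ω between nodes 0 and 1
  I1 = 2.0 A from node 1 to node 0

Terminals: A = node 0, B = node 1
All resistors sit directly between nodes 0 and 1, so they are in parallel and share one voltage V; the full source current 2 A splits among them.
1/R_par = 1/100 + 1/500 = 0.012 S  =>  R_par = 83.33 Ω
V = I × R_par = 2 × 83.33 = 166.7 V
I_R1 = V/R1 = 166.7/100 = 1.667 A

Final answer: 1.667 A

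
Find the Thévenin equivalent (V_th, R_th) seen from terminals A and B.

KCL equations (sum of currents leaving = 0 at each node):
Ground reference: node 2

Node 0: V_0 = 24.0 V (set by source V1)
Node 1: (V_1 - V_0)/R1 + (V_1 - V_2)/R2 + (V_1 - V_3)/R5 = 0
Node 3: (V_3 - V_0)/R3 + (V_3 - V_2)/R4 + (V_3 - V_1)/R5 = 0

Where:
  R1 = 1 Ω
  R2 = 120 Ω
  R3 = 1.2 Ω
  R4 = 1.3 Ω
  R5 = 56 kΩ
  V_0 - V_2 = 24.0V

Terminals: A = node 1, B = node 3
Step 1 — V_th is the open-circuit voltage V_A - V_B (nothing connected across the terminals).
Nodal analysis, taking node 2 as the 0 V reference.
Source V1 fixes V_0 = 24 V.
KCL at each unknown node (sum of currents leaving = 0; resistances in Ω):
  Node 1: (V_1 - 24)/1 + (V_1 - 0)/120 + (V_1 - V_3)/56000 = 0
  Node 3: (V_3 - 24)/1.2 + (V_3 - 0)/1.3 + (V_3 - V_1)/56000 = 0
Collecting terms (coefficients in siemens):
  1.008·V_1 - 0.00001786·V_3 = 24
  1.603·V_3 - 0.00001786·V_1 = 20
Determinant D = (1.008)(1.603) - (-0.00001786)(-0.00001786) = 1.616
V_1 = [(24)(1.603) - (-0.00001786)(20)]/D = 23.8 V
V_3 = [(1.008)(20) - (24)(-0.00001786)]/D = 12.48 V
V_th = V_1 - V_3 = 23.8 - 12.48 = 11.32 V
Step 2 — R_th: zero the source — replace V1 by a short circuit (node 2 merges into node 0) — and find the resistance seen between A (node 1) and B (node 3).
Reduce the network between node 1 (A) and node 3 (B) by series/parallel combination:
  Rp1 = R1 ‖ R2 (parallel, both between nodes 0 and 1) = 1/(1/1 + 1/120) = 0.9917 Ω
  Rp2 = R3 ‖ R4 (parallel, both between nodes 0 and 3) = 1/(1/1.2 + 1/1.3) = 0.624 Ω
  Rs1 = Rp1 + Rp2 (series, joined only at node 0) = 0.9917 + 0.624 = 1.616 Ω
  Rp3 = R5 ‖ Rs1 (parallel, both between nodes 1 and 3) = 1/(1/56000 + 1/1.616) = 1.616 Ω
R_th = 1.616 Ω

Final answer: V_th = 11.32 V, R_th = 1.616 Ω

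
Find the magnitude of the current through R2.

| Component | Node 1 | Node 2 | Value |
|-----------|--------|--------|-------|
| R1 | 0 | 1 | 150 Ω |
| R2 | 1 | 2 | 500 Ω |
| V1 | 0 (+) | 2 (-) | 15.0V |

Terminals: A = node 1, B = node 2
Nodal analysis, taking node 2 as the 0 V reference.
Source V1 fixes V_0 = 15 V.
KCL at each unknown node (sum of currents leaving = 0; resistances in Ω):
  Node 1: (V_1 - 15)/150 + (V_1 - 0)/500 = 0
Collecting terms: 0.008667 × V_1 = 0.1  =>  V_1 = 11.54 V
I_R2 = (V_1 - V_2)/R2 = (11.54 - 0)/500 = 0.02308 A
|I_R2| = 0.02308 A

Final answer: |I_R2| = 0.02308 A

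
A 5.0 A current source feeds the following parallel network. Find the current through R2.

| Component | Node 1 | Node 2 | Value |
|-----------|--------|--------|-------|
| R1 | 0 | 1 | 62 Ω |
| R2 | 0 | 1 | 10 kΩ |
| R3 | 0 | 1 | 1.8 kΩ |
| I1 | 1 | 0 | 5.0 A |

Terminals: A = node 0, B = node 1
All resistors sit directly between nodes 0 and 1, so they are in parallel and share one voltage V; the full source current 5 A splits among them.
1/R_par = 1/62 + 1/10000 + 1/1800 = 0.01678 S  =>  R_par = 59.58 Ω
V = I × R_par = 5 × 59.58 = 297.9 V
I_R2 = V/R2 = 297.9/10000 = 0.02979 A

Final answer: 0.02979 A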